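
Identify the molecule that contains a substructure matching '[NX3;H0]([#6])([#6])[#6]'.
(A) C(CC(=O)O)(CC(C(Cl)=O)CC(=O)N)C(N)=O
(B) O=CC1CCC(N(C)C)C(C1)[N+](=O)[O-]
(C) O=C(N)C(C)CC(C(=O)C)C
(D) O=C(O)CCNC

[NX3;H0]([#6])([#6])[#6] describes a trivalent nitrogen with no H, bonded to three carbons (a tertiary amine).
(A) has a primary amide (-C(=O)NH2) but the amide nitrogen has H2 and only one carbon neighbour.
(B) contains a dimethylamino group (-N(CH3)2), which satisfies every atom and bond constraint.
(C) has a primary amide (-C(=O)NH2) but the amide nitrogen has H2 and only one carbon neighbour.
(D) has an N-methylamino group (-NHCH3) but the nitrogen still has one H (H1), not H0.
So the answer is (B).

B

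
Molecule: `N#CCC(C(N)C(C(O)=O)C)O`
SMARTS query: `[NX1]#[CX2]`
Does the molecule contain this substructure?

Yes

The pattern [NX1]#[CX2] describes a nitrogen triple-bonded to a two-connected carbon — a nitrile.
The molecule carries a nitrile (-C#N), whose atoms satisfy every constraint of the query, so the pattern matches.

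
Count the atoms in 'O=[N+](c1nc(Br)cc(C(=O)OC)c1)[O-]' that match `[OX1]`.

3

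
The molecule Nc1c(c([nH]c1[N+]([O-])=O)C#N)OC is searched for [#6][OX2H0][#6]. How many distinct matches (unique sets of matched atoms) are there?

1

[#6][OX2H0][#6] is the SMARTS for an ether: an aliphatic oxygen bridging two carbons with no H on the oxygen.
Exactly one fragment in the molecule meets all constraints, giving 1 match.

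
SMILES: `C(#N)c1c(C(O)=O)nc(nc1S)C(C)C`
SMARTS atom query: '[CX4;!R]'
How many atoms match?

Check the 15 heavy atoms by environment: 2× n (aromatic, X2, in 6-ring) → no; 4× c (aromatic, X3, in 6-ring) → no; 1× C (X2, acyclic) → no; 1× N (X1, acyclic) → no; 3× C (X4, acyclic) → match; 1× C (X3, acyclic) → no; 1× O (X1, acyclic) → no; 1× O (X2, acyclic) → no; 1× S (X2, acyclic) → no.
That gives 3 matching atoms.

3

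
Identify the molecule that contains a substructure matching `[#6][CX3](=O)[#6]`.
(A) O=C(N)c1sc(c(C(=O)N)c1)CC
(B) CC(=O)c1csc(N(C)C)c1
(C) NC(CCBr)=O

B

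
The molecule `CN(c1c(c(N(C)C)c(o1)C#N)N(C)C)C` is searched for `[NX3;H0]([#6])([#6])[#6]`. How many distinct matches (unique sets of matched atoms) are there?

3

[NX3;H0]([#6])([#6])[#6] is the SMARTS for a tertiary amine: a trivalent nitrogen with no H, bonded to three carbons.
The molecule carries 3 separate instances of a dimethylamino group (-N(CH3)2) meeting every constraint; each maps to a distinct set of atoms, giving 3 matches.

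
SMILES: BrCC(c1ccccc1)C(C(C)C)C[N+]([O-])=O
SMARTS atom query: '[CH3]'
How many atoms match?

The query [CH3] means: aliphatic carbon with exactly three hydrogens.
Check the 17 heavy atoms by environment: 2× C (H2) → no; 3× C (H1) → no; 1× N (charge +1, H0) → no; 1× O (charge -1, H0) → no; 1× O (H0) → no; 1× Br (H0) → no; 2× C (H3) → match; 1× c (aromatic, H0) → no; 5× c (aromatic, H1) → no.
That gives 2 matching atoms.

2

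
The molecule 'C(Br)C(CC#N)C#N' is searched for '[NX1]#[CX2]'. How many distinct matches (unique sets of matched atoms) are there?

2

[NX1]#[CX2] is the SMARTS for a nitrile: a nitrogen triple-bonded to a two-connected carbon.
The molecule carries 2 separate instances of a nitrile (-C#N) meeting every constraint; each maps to a distinct set of atoms, giving 2 matches.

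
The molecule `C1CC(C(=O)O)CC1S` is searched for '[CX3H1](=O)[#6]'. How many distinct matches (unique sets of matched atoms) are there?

[CX3H1](=O)[#6] is the SMARTS for an aldehyde: an sp2 carbon with one H, double-bonded to O and single-bonded to carbon.
The molecule has a carboxylic acid group (-C(=O)OH), but the carbonyl carbon has H0 and is bonded to O, not H1; nothing else fits, so there are 0 matches.

0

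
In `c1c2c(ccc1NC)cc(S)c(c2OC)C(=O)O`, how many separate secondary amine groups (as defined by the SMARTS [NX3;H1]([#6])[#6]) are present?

1

[NX3;H1]([#6])[#6] is the SMARTS for a secondary amine: a trivalent nitrogen with one H, bonded to two carbons.
Exactly one fragment in the molecule meets all constraints, giving 1 match.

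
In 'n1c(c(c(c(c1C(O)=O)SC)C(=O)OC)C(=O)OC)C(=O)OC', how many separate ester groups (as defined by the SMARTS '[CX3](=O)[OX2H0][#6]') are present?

3

[CX3](=O)[OX2H0][#6] is the SMARTS for an ester: a carbonyl carbon bonded to an oxygen that is itself bonded to carbon (no H on that O).
The molecule carries 3 separate instances of a methyl-ester group (-C(=O)OCH3) meeting every constraint; each maps to a distinct set of atoms, giving 3 matches.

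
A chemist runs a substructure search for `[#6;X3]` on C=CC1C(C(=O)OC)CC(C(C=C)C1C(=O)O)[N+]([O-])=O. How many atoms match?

The query [#6;X3] means: any carbon (aromatic or not) with three total connections.
Check the 20 heavy atoms by environment: 7× C (X4) → no; 6× C (X3) → match; 3× O (X1) → no; 2× O (X2) → no; 1× N (charge +1, X3) → no; 1× O (charge -1, X1) → no.
That gives 6 matching atoms.

6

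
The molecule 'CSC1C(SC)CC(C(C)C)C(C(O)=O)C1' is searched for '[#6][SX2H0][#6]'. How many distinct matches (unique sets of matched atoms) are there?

2

[#6][SX2H0][#6] is the SMARTS for a thioether: an aliphatic sulfur bridging two carbons with no H on the sulfur.
The molecule carries 2 separate instances of a methylthio ether (-SCH3) meeting every constraint; each maps to a distinct set of atoms, giving 2 matches.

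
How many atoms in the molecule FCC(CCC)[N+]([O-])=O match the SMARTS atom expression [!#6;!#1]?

4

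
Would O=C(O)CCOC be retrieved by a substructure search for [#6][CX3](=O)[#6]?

The pattern [#6][CX3](=O)[#6] describes a carbonyl carbon (no H) flanked by two carbons — a ketone.
The closest candidate here is a carboxylic acid group (-C(=O)OH), but one neighbour of the carbonyl carbon is O, not C. No other fragment satisfies the full query, so there is no match.

No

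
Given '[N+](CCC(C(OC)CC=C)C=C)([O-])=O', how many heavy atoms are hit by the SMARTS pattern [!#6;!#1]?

4

The query [!#6;!#1] means: not carbon and not hydrogen — any heteroatom.
Check the 14 heavy atoms by environment: 10× C → no; 2× O → match; 1× N (charge +1) → match; 1× O (charge -1) → match.
Summing the matching environments: 2 + 1 + 1 = 4 matching atoms.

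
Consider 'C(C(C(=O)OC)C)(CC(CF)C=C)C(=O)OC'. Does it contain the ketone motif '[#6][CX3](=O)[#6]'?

The pattern [#6][CX3](=O)[#6] describes a carbonyl carbon (no H) flanked by two carbons — a ketone.
The closest candidate here is a methyl-ester group (-C(=O)OCH3), but one neighbour of the carbonyl carbon is O, not C. No other fragment satisfies the full query, so there is no match.

No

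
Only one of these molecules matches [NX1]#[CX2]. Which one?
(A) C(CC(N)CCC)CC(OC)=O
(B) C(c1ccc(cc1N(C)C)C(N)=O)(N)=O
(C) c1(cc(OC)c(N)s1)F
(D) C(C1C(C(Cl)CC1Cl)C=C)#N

[NX1]#[CX2] describes a nitrogen triple-bonded to a two-connected carbon (a nitrile).
(A) has a primary amino group (-NH2) but the nitrogen is NX3 (three connections), not NX1 triple-bonded.
(B) has a primary amide (-C(=O)NH2) but the nitrogen is NX3, not NX1.
(C) has a primary amino group (-NH2) but the nitrogen is NX3 (three connections), not NX1 triple-bonded.
(D) contains a nitrile (-C#N), which satisfies every atom and bond constraint.
So the answer is (D).

D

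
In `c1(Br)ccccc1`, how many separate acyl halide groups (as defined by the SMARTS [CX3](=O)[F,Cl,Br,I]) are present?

[CX3](=O)[F,Cl,Br,I] is the SMARTS for an acyl halide: a carbonyl carbon bonded to a halogen.
No fragment in the molecule satisfies every constraint, giving 0 matches.

0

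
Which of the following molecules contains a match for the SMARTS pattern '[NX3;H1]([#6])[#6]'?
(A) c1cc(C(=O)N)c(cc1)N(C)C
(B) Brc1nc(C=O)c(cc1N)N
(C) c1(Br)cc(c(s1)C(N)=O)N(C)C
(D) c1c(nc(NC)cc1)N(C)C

[NX3;H1]([#6])[#6] describes a trivalent nitrogen with one H, bonded to two carbons (a secondary amine).
(A) has a primary amide (-C(=O)NH2) but the -C(=O)NH2 nitrogen has H2, not H1.
(B) has a primary amino group (-NH2) but the nitrogen has H2 and only one carbon neighbour.
(C) has a dimethylamino group (-N(CH3)2) but the nitrogen has H0, not H1.
(D) contains an N-methylamino group (-NHCH3), which satisfies every atom and bond constraint.
So the answer is (D).

D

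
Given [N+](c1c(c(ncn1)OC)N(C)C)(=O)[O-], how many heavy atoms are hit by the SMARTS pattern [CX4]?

3

The query [CX4] means: C with X4: aliphatic carbon with exactly 4 total connections (bonds + H).
Check the 14 heavy atoms by environment: 2× n (aromatic, X2) → no; 4× c (aromatic, X3) → no; 1× N (charge +1, X3) → no; 1× O (charge -1, X1) → no; 1× O (X1) → no; 1× N (X3) → no; 3× C (X4) → match; 1× O (X2) → no.
That gives 3 matching atoms.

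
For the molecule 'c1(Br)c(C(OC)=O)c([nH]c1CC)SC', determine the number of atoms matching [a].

5

Check the 14 heavy atoms by environment: 1× n (aromatic) → match; 4× c (aromatic) → match; 1× Br → no; 5× C → no; 2× O → no; 1× S → no.
Summing the matching environments: 1 + 4 = 5 matching atoms.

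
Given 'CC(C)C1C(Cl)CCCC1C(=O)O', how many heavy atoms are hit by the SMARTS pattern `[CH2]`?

3

Check the 13 heavy atoms by environment: 4× C (H1) → no; 3× C (H2) → match; 1× C (H0) → no; 1× O (H0) → no; 1× O (H1) → no; 1× Cl (H0) → no; 2× C (H3) → no.
That gives 3 matching atoms.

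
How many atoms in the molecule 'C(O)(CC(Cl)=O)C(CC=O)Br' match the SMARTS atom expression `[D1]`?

5

The query [D1] means: atom with exactly one heavy-atom neighbour (degree 1).
Check the 11 heavy atoms by environment: 3× C (D2) → no; 3× C (D3) → no; 3× O (D1) → match; 1× Br (D1) → match; 1× Cl (D1) → match.
Summing the matching environments: 3 + 1 + 1 = 5 matching atoms.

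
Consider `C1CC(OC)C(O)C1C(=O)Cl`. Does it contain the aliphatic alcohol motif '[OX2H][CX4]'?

Yes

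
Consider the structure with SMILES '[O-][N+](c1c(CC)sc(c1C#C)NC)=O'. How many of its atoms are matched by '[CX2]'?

2

The query [CX2] means: C with X2: aliphatic carbon with exactly 2 total connections.
Check the 14 heavy atoms by environment: 1× s (aromatic, X2) → no; 4× c (aromatic, X3) → no; 1× N (X3) → no; 3× C (X4) → no; 2× C (X2) → match; 1× N (charge +1, X3) → no; 1× O (charge -1, X1) → no; 1× O (X1) → no.
That gives 2 matching atoms.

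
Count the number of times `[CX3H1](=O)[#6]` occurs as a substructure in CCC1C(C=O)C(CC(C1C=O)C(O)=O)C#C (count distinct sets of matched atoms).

2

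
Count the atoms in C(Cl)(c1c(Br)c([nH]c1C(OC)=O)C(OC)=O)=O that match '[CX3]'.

The query [CX3] means: C with X3: aliphatic carbon with exactly 3 total connections.
Check the 17 heavy atoms by environment: 1× n (aromatic, X3) → no; 4× c (aromatic, X3) → no; 3× C (X3) → match; 3× O (X1) → no; 2× O (X2) → no; 2× C (X4) → no; 1× Br (X1) → no; 1× Cl (X1) → no.
That gives 3 matching atoms.

3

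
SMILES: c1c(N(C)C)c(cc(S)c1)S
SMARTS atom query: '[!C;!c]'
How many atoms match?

3

The query [!C;!c] means: neither aliphatic nor aromatic carbon — same as [!#6].
Check the 11 heavy atoms by environment: 6× c (aromatic) → no; 2× S → match; 1× N → match; 2× C → no.
Summing the matching environments: 2 + 1 = 3 matching atoms.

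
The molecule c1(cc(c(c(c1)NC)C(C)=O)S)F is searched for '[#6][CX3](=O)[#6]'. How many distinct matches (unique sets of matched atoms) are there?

1

[#6][CX3](=O)[#6] is the SMARTS for a ketone: a carbonyl carbon (no H) flanked by two carbons.
Exactly one fragment in the molecule meets all constraints, giving 1 match.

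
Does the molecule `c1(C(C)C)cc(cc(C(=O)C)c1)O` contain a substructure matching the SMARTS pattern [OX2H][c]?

The pattern [OX2H][c] describes a hydroxyl oxygen attached to an aromatic carbon — a phenol.
The molecule carries a hydroxyl group (-OH), whose atoms satisfy every constraint of the query, so the pattern matches.

Yes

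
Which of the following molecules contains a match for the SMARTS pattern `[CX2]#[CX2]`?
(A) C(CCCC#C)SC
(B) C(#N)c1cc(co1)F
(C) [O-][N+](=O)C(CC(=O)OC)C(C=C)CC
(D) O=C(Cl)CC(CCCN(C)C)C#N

A

[CX2]#[CX2] describes a carbon-carbon triple bond (an alkyne).
(A) contains an ethynyl group (-C#CH), which satisfies every atom and bond constraint.
(B) has a nitrile (-C#N) but the triple bond is C#N, not C#C.
(C) has a vinyl group (-CH=CH2) but the C=C is a double bond; both carbons are CX3, not CX2.
(D) has a nitrile (-C#N) but the triple bond is C#N, not C#C.
So the answer is (A).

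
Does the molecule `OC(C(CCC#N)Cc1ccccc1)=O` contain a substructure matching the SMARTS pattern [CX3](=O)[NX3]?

No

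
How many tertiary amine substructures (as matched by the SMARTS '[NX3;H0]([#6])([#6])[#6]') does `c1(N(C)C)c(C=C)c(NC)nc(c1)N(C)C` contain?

2

[NX3;H0]([#6])([#6])[#6] is the SMARTS for a tertiary amine: a trivalent nitrogen with no H, bonded to three carbons.
The molecule carries 2 separate instances of a dimethylamino group (-N(CH3)2) meeting every constraint; each maps to a distinct set of atoms, giving 2 matches.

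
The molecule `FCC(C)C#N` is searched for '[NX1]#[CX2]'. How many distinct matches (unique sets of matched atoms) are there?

1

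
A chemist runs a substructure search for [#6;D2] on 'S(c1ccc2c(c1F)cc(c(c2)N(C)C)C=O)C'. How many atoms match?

5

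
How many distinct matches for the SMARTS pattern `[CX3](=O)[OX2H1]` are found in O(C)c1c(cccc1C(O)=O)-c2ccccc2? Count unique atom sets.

[CX3](=O)[OX2H1] is the SMARTS for a carboxylic acid: an sp2 carbon double-bonded to O and single-bonded to an -OH oxygen.
Exactly one fragment in the molecule meets all constraints, giving 1 match.

1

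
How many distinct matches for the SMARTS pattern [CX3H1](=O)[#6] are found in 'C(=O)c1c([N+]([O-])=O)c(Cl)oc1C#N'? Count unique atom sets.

1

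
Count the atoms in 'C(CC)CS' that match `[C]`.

The query [C] means: uppercase C matches aliphatic (non-aromatic) carbon only.
Check the 5 heavy atoms by environment: 4× C → match; 1× S → no.
That gives 4 matching atoms.

4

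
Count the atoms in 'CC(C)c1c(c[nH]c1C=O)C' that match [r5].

Check the 11 heavy atoms by environment: 1× n (aromatic, in 5-ring) → match; 4× c (aromatic, in 5-ring) → match; 5× C (acyclic) → no; 1× O (acyclic) → no.
Summing the matching environments: 1 + 4 = 5 matching atoms.

5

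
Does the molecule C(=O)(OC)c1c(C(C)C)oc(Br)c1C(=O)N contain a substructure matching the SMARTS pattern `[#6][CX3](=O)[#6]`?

No

The pattern [#6][CX3](=O)[#6] describes a carbonyl carbon (no H) flanked by two carbons — a ketone.
The closest candidate here is a methyl-ester group (-C(=O)OCH3), but one neighbour of the carbonyl carbon is O, not C. No other fragment satisfies the full query, so there is no match.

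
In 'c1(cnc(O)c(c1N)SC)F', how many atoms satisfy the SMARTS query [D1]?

4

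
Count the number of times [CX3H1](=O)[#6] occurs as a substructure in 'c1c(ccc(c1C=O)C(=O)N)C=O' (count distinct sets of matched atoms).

2

[CX3H1](=O)[#6] is the SMARTS for an aldehyde: an sp2 carbon with one H, double-bonded to O and single-bonded to carbon.
The molecule carries 2 separate instances of an aldehyde (-CHO) meeting every constraint; each maps to a distinct set of atoms, giving 2 matches.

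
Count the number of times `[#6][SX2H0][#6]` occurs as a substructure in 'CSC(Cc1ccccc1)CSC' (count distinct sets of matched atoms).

[#6][SX2H0][#6] is the SMARTS for a thioether: an aliphatic sulfur bridging two carbons with no H on the sulfur.
The molecule carries 2 separate instances of a methylthio ether (-SCH3) meeting every constraint; each maps to a distinct set of atoms, giving 2 matches.

2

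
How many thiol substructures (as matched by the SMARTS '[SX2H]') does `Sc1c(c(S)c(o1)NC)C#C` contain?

2

[SX2H] is the SMARTS for a thiol: an aliphatic sulfur with two connections, one being H.
The molecule carries 2 separate instances of a thiol (-SH) meeting every constraint; each maps to a distinct set of atoms, giving 2 matches.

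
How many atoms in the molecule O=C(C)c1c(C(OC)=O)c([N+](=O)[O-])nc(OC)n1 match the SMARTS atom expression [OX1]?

The query [OX1] means: aliphatic oxygen with one total connection — typically a carbonyl =O or an oxide.
Check the 18 heavy atoms by environment: 2× n (aromatic, X2) → no; 4× c (aromatic, X3) → no; 1× N (charge +1, X3) → no; 1× O (charge -1, X1) → match; 3× O (X1) → match; 2× C (X3) → no; 2× O (X2) → no; 3× C (X4) → no.
Summing the matching environments: 1 + 3 = 4 matching atoms.

4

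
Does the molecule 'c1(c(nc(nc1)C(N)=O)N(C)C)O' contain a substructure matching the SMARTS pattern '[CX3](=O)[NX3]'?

Yes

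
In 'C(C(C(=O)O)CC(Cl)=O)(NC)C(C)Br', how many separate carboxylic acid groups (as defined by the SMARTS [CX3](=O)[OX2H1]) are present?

1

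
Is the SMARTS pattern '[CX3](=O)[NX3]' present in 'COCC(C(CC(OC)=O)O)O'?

The pattern [CX3](=O)[NX3] describes a carbonyl carbon bonded to a trivalent nitrogen — an amide.
The closest candidate here is a methyl-ester group (-C(=O)OCH3), but the carbonyl is bonded to O, not to an NX3 nitrogen. No other fragment satisfies the full query, so there is no match.

No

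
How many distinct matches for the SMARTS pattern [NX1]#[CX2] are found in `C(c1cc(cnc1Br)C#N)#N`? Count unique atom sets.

[NX1]#[CX2] is the SMARTS for a nitrile: a nitrogen triple-bonded to a two-connected carbon.
The molecule carries 2 separate instances of a nitrile (-C#N) meeting every constraint; each maps to a distinct set of atoms, giving 2 matches.

2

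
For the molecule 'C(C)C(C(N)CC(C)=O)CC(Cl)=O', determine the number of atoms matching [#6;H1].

2

The query [#6;H1] means: any carbon bearing exactly one hydrogen.
Check the 13 heavy atoms by environment: 3× C (H2) → no; 2× C (H1) → match; 2× C (H0) → no; 2× O (H0) → no; 2× C (H3) → no; 1× N (H2) → no; 1× Cl (H0) → no.
That gives 2 matching atoms.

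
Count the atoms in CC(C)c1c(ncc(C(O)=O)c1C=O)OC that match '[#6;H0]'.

5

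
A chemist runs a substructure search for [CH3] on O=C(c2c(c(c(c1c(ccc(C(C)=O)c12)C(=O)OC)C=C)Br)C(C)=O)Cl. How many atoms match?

The query [CH3] means: aliphatic carbon with exactly three hydrogens.
Check the 26 heavy atoms by environment: 8× c (aromatic, H0) → no; 2× c (aromatic, H1) → no; 4× C (H0) → no; 5× O (H0) → no; 1× Cl (H0) → no; 3× C (H3) → match; 1× Br (H0) → no; 1× C (H1) → no; 1× C (H2) → no.
That gives 3 matching atoms.

3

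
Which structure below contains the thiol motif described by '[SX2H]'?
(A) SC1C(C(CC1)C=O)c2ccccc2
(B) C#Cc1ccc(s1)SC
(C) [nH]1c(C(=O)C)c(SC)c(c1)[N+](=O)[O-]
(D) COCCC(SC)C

A

[SX2H] describes an aliphatic sulfur with two connections, one being H (a thiol).
(A) contains a thiol (-SH), which satisfies every atom and bond constraint.
(B) has a methylthio ether (-SCH3) but the sulfur has H0 (bonded to two carbons), not H1.
(C) has a methylthio ether (-SCH3) but the sulfur has H0 (bonded to two carbons), not H1.
(D) has a methylthio ether (-SCH3) but the sulfur has H0 (bonded to two carbons), not H1.
So the answer is (A).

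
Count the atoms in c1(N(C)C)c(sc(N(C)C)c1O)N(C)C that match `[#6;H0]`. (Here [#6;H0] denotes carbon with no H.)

4

Check the 15 heavy atoms by environment: 1× s (aromatic, H0) → no; 4× c (aromatic, H0) → match; 3× N (H0) → no; 6× C (H3) → no; 1× O (H1) → no.
That gives 4 matching atoms.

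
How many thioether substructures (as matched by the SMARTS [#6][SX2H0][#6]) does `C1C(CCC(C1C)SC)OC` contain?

1

[#6][SX2H0][#6] is the SMARTS for a thioether: an aliphatic sulfur bridging two carbons with no H on the sulfur.
Exactly one fragment in the molecule meets all constraints, giving 1 match.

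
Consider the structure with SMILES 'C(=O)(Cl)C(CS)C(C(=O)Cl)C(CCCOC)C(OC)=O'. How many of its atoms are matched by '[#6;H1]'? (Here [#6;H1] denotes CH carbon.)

3

The query [#6;H1] means: any carbon bearing exactly one hydrogen.
Check the 20 heavy atoms by environment: 4× C (H2) → no; 3× C (H1) → match; 3× C (H0) → no; 5× O (H0) → no; 2× Cl (H0) → no; 2× C (H3) → no; 1× S (H1) → no.
That gives 3 matching atoms.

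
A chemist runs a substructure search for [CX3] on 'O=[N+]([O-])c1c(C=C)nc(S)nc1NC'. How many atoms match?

2

The query [CX3] means: C with X3: aliphatic carbon with exactly 3 total connections.
Check the 14 heavy atoms by environment: 2× n (aromatic, X2) → no; 4× c (aromatic, X3) → no; 1× N (charge +1, X3) → no; 1× O (charge -1, X1) → no; 1× O (X1) → no; 2× C (X3) → match; 1× S (X2) → no; 1× N (X3) → no; 1× C (X4) → no.
That gives 2 matching atoms.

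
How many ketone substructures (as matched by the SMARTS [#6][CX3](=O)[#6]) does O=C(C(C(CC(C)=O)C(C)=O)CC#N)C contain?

[#6][CX3](=O)[#6] is the SMARTS for a ketone: a carbonyl carbon (no H) flanked by two carbons.
The molecule carries 3 separate instances of an acetyl/ketone group (-C(=O)CH3) meeting every constraint; each maps to a distinct set of atoms, giving 3 matches.

3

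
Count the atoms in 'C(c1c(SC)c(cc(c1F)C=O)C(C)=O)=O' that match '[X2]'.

1

Check the 16 heavy atoms by environment: 6× c (aromatic, X3) → no; 3× C (X3) → no; 3× O (X1) → no; 2× C (X4) → no; 1× F (X1) → no; 1× S (X2) → match.
That gives 1 matching atom.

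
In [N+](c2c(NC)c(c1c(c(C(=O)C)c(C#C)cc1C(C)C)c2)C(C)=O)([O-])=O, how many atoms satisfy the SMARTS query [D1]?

The query [D1] means: atom with exactly one heavy-atom neighbour (degree 1).
Check the 26 heavy atoms by environment: 8× c (aromatic, D3) → no; 2× c (aromatic, D2) → no; 1× C (D2) → no; 6× C (D1) → match; 3× C (D3) → no; 3× O (D1) → match; 1× N (charge +1, D3) → no; 1× O (charge -1, D1) → match; 1× N (D2) → no.
Summing the matching environments: 6 + 3 + 1 = 10 matching atoms.

10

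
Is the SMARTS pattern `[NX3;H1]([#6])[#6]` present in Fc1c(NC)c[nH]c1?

Yes

The pattern [NX3;H1]([#6])[#6] describes a trivalent nitrogen with one H, bonded to two carbons — a secondary amine.
The molecule carries an N-methylamino group (-NHCH3), whose atoms satisfy every constraint of the query, so the pattern matches.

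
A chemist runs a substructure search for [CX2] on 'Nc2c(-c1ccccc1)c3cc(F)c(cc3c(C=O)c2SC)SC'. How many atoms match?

0

Check the 24 heavy atoms by environment: 16× c (aromatic, X3) → no; 2× S (X2) → no; 2× C (X4) → no; 1× F (X1) → no; 1× C (X3) → no; 1× O (X1) → no; 1× N (X3) → no.
No environment satisfies the query, so 0 matching atoms.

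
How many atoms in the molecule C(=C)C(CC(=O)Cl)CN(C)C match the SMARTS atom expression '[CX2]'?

The query [CX2] means: C with X2: aliphatic carbon with exactly 2 total connections.
Check the 11 heavy atoms by environment: 5× C (X4) → no; 1× N (X3) → no; 3× C (X3) → no; 1× O (X1) → no; 1× Cl (X1) → no.
No environment satisfies the query, so 0 matching atoms.

0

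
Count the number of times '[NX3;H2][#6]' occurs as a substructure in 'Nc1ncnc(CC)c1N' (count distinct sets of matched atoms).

2

[NX3;H2][#6] is the SMARTS for a primary amine: a trivalent nitrogen with two H attached to carbon.
The molecule carries 2 separate instances of a primary amino group (-NH2) meeting every constraint; each maps to a distinct set of atoms, giving 2 matches.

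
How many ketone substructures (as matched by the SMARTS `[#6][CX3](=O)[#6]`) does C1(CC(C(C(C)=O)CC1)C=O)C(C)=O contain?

2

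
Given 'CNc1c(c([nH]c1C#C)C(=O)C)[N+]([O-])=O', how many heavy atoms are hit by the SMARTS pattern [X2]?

The query [X2] means: any atom with exactly two total connections (bonds + H).
Check the 15 heavy atoms by environment: 1× n (aromatic, X3) → no; 4× c (aromatic, X3) → no; 1× N (charge +1, X3) → no; 1× O (charge -1, X1) → no; 2× O (X1) → no; 1× N (X3) → no; 2× C (X4) → no; 2× C (X2) → match; 1× C (X3) → no.
That gives 2 matching atoms.

2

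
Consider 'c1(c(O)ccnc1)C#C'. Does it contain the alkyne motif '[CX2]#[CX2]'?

Yes

The pattern [CX2]#[CX2] describes a carbon-carbon triple bond — an alkyne.
The molecule carries an ethynyl group (-C#CH), whose atoms satisfy every constraint of the query, so the pattern matches.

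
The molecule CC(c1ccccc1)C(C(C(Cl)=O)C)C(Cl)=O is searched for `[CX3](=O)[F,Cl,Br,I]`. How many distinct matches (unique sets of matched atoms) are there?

[CX3](=O)[F,Cl,Br,I] is the SMARTS for an acyl halide: a carbonyl carbon bonded to a halogen.
The molecule carries 2 separate instances of an acyl chloride (-C(=O)Cl) meeting every constraint; each maps to a distinct set of atoms, giving 2 matches.

2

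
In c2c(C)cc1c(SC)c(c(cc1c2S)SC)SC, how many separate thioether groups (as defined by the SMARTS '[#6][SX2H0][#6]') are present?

3

[#6][SX2H0][#6] is the SMARTS for a thioether: an aliphatic sulfur bridging two carbons with no H on the sulfur.
The molecule carries 3 separate instances of a methylthio ether (-SCH3) meeting every constraint; each maps to a distinct set of atoms, giving 3 matches.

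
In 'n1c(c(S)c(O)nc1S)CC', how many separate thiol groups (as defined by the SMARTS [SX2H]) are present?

[SX2H] is the SMARTS for a thiol: an aliphatic sulfur with two connections, one being H.
The molecule carries 2 separate instances of a thiol (-SH) meeting every constraint; each maps to a distinct set of atoms, giving 2 matches.

2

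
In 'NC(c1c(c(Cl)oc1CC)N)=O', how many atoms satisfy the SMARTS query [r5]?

5

The query [r5] means: r5 matches atoms in a five-membered ring.
Check the 12 heavy atoms by environment: 1× o (aromatic, in 5-ring) → match; 4× c (aromatic, in 5-ring) → match; 3× C (acyclic) → no; 2× N (acyclic) → no; 1× Cl (acyclic) → no; 1× O (acyclic) → no.
Summing the matching environments: 1 + 4 = 5 matching atoms.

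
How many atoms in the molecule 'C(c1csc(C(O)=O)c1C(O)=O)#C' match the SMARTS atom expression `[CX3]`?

2

The query [CX3] means: C with X3: aliphatic carbon with exactly 3 total connections.
Check the 13 heavy atoms by environment: 1× s (aromatic, X2) → no; 4× c (aromatic, X3) → no; 2× C (X3) → match; 2× O (X1) → no; 2× O (X2) → no; 2× C (X2) → no.
That gives 2 matching atoms.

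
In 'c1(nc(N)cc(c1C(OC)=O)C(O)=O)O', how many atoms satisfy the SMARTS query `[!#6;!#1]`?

7

Check the 15 heavy atoms by environment: 1× n (aromatic) → match; 5× c (aromatic) → no; 1× N → match; 3× C → no; 5× O → match.
Summing the matching environments: 1 + 1 + 5 = 7 matching atoms.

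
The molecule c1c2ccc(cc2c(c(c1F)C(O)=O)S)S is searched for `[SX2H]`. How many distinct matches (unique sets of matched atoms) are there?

2

[SX2H] is the SMARTS for a thiol: an aliphatic sulfur with two connections, one being H.
The molecule carries 2 separate instances of a thiol (-SH) meeting every constraint; each maps to a distinct set of atoms, giving 2 matches.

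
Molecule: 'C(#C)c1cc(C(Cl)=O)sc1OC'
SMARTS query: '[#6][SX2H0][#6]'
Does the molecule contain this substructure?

The pattern [#6][SX2H0][#6] describes an aliphatic sulfur bridging two carbons with no H on the sulfur — a thioether.
The closest candidate here is a methoxy ether (-OCH3), but the bridging atom is O, not S. No other fragment satisfies the full query, so there is no match.

No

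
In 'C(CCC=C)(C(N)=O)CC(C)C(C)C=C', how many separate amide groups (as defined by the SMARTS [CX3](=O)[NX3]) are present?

[CX3](=O)[NX3] is the SMARTS for an amide: a carbonyl carbon bonded to a trivalent nitrogen.
Exactly one fragment in the molecule meets all constraints, giving 1 match.

1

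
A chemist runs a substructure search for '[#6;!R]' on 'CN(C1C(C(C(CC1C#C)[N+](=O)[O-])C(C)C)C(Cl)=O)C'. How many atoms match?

The query [#6;!R] means: carbon not in any ring.
Check the 20 heavy atoms by environment: 6× C (in 6-ring) → no; 8× C (acyclic) → match; 1× N (acyclic) → no; 2× O (acyclic) → no; 1× Cl (acyclic) → no; 1× N (charge +1, acyclic) → no; 1× O (charge -1, acyclic) → no.
That gives 8 matching atoms.

8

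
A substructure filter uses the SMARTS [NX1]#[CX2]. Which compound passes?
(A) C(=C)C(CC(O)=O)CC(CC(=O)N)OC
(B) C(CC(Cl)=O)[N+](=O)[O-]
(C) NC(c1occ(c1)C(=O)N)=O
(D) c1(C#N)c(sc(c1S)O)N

[NX1]#[CX2] describes a nitrogen triple-bonded to a two-connected carbon (a nitrile).
(A) has a primary amide (-C(=O)NH2) but the nitrogen is NX3, not NX1.
(B) has a nitro group (-[N+](=O)[O-]) but there is no C#N triple bond.
(C) has a primary amide (-C(=O)NH2) but the nitrogen is NX3, not NX1.
(D) contains a nitrile (-C#N), which satisfies every atom and bond constraint.
So the answer is (D).

D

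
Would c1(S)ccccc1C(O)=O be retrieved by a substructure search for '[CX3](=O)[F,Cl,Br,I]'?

No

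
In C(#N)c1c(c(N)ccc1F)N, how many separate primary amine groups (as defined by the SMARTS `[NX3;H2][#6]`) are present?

2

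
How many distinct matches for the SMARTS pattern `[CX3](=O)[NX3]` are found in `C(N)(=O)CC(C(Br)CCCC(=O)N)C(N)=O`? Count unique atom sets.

3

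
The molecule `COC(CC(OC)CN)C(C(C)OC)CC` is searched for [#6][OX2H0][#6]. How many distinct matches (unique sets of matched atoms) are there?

3

[#6][OX2H0][#6] is the SMARTS for an ether: an aliphatic oxygen bridging two carbons with no H on the oxygen.
The molecule carries 3 separate instances of a methoxy ether (-OCH3) meeting every constraint; each maps to a distinct set of atoms, giving 3 matches.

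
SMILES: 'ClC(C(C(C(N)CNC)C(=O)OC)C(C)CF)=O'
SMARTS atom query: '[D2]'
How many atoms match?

4

Check the 18 heavy atoms by environment: 2× C (D2) → match; 6× C (D3) → no; 3× C (D1) → no; 1× N (D1) → no; 1× F (D1) → no; 2× O (D1) → no; 1× O (D2) → match; 1× N (D2) → match; 1× Cl (D1) → no.
Summing the matching environments: 2 + 1 + 1 = 4 matching atoms.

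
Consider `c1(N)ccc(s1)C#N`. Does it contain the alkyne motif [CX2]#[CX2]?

No

The pattern [CX2]#[CX2] describes a carbon-carbon triple bond — an alkyne.
The closest candidate here is a nitrile (-C#N), but the triple bond is C#N, not C#C. No other fragment satisfies the full query, so there is no match.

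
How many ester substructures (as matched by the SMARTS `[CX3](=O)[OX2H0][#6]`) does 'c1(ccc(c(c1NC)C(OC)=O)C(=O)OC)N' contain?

2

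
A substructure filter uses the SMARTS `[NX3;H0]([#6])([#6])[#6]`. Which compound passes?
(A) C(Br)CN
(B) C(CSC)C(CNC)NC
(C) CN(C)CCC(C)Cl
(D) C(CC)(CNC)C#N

C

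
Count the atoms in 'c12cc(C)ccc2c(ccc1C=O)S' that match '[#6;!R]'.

2

The query [#6;!R] means: carbon not in any ring.
Check the 14 heavy atoms by environment: 10× c (aromatic, in 6-ring) → no; 1× S (acyclic) → no; 2× C (acyclic) → match; 1× O (acyclic) → no.
That gives 2 matching atoms.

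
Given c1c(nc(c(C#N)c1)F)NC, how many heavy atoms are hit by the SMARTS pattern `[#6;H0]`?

4

The query [#6;H0] means: any carbon with no attached hydrogen.
Check the 11 heavy atoms by environment: 1× n (aromatic, H0) → no; 3× c (aromatic, H0) → match; 2× c (aromatic, H1) → no; 1× C (H0) → match; 1× N (H0) → no; 1× F (H0) → no; 1× N (H1) → no; 1× C (H3) → no.
Summing the matching environments: 3 + 1 = 4 matching atoms.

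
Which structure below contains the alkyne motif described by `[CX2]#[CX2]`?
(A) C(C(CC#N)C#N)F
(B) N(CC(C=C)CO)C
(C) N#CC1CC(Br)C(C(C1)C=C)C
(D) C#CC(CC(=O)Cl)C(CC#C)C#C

[CX2]#[CX2] describes a carbon-carbon triple bond (an alkyne).
(A) has a nitrile (-C#N) but the triple bond is C#N, not C#C.
(B) has a vinyl group (-CH=CH2) but the C=C is a double bond; both carbons are CX3, not CX2.
(C) has a nitrile (-C#N) but the triple bond is C#N, not C#C.
(D) contains an ethynyl group (-C#CH), which satisfies every atom and bond constraint.
So the answer is (D).

D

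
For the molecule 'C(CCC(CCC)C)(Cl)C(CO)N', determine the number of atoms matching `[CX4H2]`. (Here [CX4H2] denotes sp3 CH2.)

5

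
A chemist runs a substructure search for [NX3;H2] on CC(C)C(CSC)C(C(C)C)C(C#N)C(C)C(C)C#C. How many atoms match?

The query [NX3;H2] means: aliphatic N with 3 total connections, two of them H — an -NH2 nitrogen (amine or amide).
Check the 20 heavy atoms by environment: 7× C (H3, X4) → no; 7× C (H1, X4) → no; 1× C (H2, X4) → no; 2× C (H0, X2) → no; 1× C (H1, X2) → no; 1× N (H0, X1) → no; 1× S (H0, X2) → no.
No environment satisfies the query, so 0 matching atoms.

0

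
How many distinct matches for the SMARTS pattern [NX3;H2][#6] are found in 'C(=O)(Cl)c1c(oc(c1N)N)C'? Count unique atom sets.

2

[NX3;H2][#6] is the SMARTS for a primary amine: a trivalent nitrogen with two H attached to carbon.
The molecule carries 2 separate instances of a primary amino group (-NH2) meeting every constraint; each maps to a distinct set of atoms, giving 2 matches.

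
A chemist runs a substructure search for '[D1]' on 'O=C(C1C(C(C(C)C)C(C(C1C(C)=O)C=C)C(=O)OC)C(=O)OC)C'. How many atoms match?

The query [D1] means: atom with exactly one heavy-atom neighbour (degree 1).
Check the 25 heavy atoms by environment: 11× C (D3) → no; 4× O (D1) → match; 7× C (D1) → match; 2× O (D2) → no; 1× C (D2) → no.
Summing the matching environments: 4 + 7 = 11 matching atoms.

11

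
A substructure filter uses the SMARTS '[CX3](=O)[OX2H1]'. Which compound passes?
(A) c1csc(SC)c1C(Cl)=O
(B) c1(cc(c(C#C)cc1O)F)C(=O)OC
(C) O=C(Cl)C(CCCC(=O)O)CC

[CX3](=O)[OX2H1] describes an sp2 carbon double-bonded to O and single-bonded to an -OH oxygen (a carboxylic acid).
(A) has an acyl chloride (-C(=O)Cl) but the carbonyl is bonded to Cl, not to an -OH oxygen.
(B) has a methyl-ester group (-C(=O)OCH3) but the singly-bonded O has no H (OX2H0, not OX2H1).
(C) contains a carboxylic acid group (-C(=O)OH), which satisfies every atom and bond constraint.
So the answer is (C).

C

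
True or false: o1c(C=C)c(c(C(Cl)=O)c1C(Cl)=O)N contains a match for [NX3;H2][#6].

True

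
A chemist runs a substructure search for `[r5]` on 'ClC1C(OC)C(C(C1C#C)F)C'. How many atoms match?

5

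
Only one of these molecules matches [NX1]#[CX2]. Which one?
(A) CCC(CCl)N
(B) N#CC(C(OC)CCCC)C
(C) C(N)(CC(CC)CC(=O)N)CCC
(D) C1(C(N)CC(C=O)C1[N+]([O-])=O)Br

B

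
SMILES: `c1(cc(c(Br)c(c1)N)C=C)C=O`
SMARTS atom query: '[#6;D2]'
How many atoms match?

4

Check the 12 heavy atoms by environment: 2× c (aromatic, D2) → match; 4× c (aromatic, D3) → no; 1× Br (D1) → no; 1× N (D1) → no; 2× C (D2) → match; 1× O (D1) → no; 1× C (D1) → no.
Summing the matching environments: 2 + 2 = 4 matching atoms.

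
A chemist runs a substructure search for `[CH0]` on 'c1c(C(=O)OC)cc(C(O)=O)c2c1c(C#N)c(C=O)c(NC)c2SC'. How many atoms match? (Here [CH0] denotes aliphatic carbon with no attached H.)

3

The query [CH0] means: aliphatic carbon with no attached hydrogen.
Check the 25 heavy atoms by environment: 8× c (aromatic, H0) → no; 2× c (aromatic, H1) → no; 3× C (H0) → match; 4× O (H0) → no; 1× O (H1) → no; 1× C (H1) → no; 3× C (H3) → no; 1× N (H0) → no; 1× N (H1) → no; 1× S (H0) → no.
That gives 3 matching atoms.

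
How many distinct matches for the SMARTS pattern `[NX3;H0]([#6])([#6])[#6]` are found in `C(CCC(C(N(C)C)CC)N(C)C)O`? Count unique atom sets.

[NX3;H0]([#6])([#6])[#6] is the SMARTS for a tertiary amine: a trivalent nitrogen with no H, bonded to three carbons.
The molecule carries 2 separate instances of a dimethylamino group (-N(CH3)2) meeting every constraint; each maps to a distinct set of atoms, giving 2 matches.

2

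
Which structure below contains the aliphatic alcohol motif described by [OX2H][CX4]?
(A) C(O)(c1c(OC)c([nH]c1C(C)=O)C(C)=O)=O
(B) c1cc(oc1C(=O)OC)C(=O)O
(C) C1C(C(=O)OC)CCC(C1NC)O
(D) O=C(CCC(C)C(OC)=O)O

[OX2H][CX4] describes a hydroxyl oxygen bound to an sp3 (X4) carbon (an aliphatic alcohol).
(A) has a methoxy ether (-OCH3) but the oxygen has H0 (ether), not H1.
(B) has a carboxylic acid group (-C(=O)OH) but the -OH is on a CX3 carbonyl carbon, not a CX4 carbon.
(C) contains a hydroxyl group (-OH), which satisfies every atom and bond constraint.
(D) has a carboxylic acid group (-C(=O)OH) but the -OH is on a CX3 carbonyl carbon, not a CX4 carbon.
So the answer is (C).

C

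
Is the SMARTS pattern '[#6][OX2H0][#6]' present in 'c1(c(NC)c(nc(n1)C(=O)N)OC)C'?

Yes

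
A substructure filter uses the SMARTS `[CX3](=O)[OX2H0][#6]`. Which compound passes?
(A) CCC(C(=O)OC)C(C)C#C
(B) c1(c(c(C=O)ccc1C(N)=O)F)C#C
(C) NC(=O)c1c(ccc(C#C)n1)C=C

[CX3](=O)[OX2H0][#6] describes a carbonyl carbon bonded to an oxygen that is itself bonded to carbon (no H on that O) (an ester).
(A) contains a methyl-ester group (-C(=O)OCH3), which satisfies every atom and bond constraint.
(B) has a primary amide (-C(=O)NH2) but the carbonyl is bonded to N, not to an O-C linkage.
(C) has a primary amide (-C(=O)NH2) but the carbonyl is bonded to N, not to an O-C linkage.
So the answer is (A).

A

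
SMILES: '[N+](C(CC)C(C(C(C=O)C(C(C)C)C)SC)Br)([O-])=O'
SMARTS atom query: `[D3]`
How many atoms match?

7

Check the 19 heavy atoms by environment: 5× C (D1) → no; 6× C (D3) → match; 2× C (D2) → no; 2× O (D1) → no; 1× S (D2) → no; 1× Br (D1) → no; 1× N (charge +1, D3) → match; 1× O (charge -1, D1) → no.
Summing the matching environments: 6 + 1 = 7 matching atoms.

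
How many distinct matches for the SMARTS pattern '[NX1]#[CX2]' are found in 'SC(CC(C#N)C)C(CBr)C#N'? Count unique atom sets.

[NX1]#[CX2] is the SMARTS for a nitrile: a nitrogen triple-bonded to a two-connected carbon.
The molecule carries 2 separate instances of a nitrile (-C#N) meeting every constraint; each maps to a distinct set of atoms, giving 2 matches.

2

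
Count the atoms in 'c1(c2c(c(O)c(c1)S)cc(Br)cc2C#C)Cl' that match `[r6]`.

10

The query [r6] means: r6 matches atoms in a six-membered ring.
Check the 16 heavy atoms by environment: 10× c (aromatic, in 6-ring) → match; 1× Cl (acyclic) → no; 1× O (acyclic) → no; 2× C (acyclic) → no; 1× Br (acyclic) → no; 1× S (acyclic) → no.
That gives 10 matching atoms.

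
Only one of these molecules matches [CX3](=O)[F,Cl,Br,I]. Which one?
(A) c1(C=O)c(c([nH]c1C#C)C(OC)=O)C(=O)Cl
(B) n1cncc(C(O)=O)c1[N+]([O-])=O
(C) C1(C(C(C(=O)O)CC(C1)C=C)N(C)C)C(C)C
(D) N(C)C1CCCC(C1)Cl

[CX3](=O)[F,Cl,Br,I] describes a carbonyl carbon bonded to a halogen (an acyl halide).
(A) contains an acyl chloride (-C(=O)Cl), which satisfies every atom and bond constraint.
(B) has a carboxylic acid group (-C(=O)OH) but the carbonyl is bonded to -OH, not to a halogen.
(C) has a carboxylic acid group (-C(=O)OH) but the carbonyl is bonded to -OH, not to a halogen.
(D) has a chloro substituent but the Cl is not on a carbonyl carbon.
So the answer is (A).

A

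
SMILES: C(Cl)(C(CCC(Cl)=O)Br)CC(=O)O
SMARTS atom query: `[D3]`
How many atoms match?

4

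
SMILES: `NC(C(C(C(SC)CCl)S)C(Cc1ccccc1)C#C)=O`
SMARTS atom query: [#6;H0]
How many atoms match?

3

The query [#6;H0] means: any carbon with no attached hydrogen.
Check the 21 heavy atoms by environment: 2× C (H2) → no; 5× C (H1) → no; 1× c (aromatic, H0) → match; 5× c (aromatic, H1) → no; 1× S (H1) → no; 1× Cl (H0) → no; 1× S (H0) → no; 1× C (H3) → no; 2× C (H0) → match; 1× O (H0) → no; 1× N (H2) → no.
Summing the matching environments: 1 + 2 = 3 matching atoms.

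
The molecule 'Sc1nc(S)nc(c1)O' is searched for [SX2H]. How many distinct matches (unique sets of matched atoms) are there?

2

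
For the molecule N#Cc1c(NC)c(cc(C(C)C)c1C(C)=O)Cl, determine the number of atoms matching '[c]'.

Check the 17 heavy atoms by environment: 6× c (aromatic) → match; 7× C → no; 2× N → no; 1× Cl → no; 1× O → no.
That gives 6 matching atoms.

6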